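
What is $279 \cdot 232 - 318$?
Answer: $64410$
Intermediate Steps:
$279 \cdot 232 - 318 = 64728 - 318 = 64410$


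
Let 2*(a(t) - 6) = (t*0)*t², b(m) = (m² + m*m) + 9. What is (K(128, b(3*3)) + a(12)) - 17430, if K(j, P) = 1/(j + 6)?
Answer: -2334815/134 ≈ -17424.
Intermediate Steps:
b(m) = 9 + 2*m² (b(m) = (m² + m²) + 9 = 2*m² + 9 = 9 + 2*m²)
a(t) = 6 (a(t) = 6 + ((t*0)*t²)/2 = 6 + (0*t²)/2 = 6 + (½)*0 = 6 + 0 = 6)
K(j, P) = 1/(6 + j)
(K(128, b(3*3)) + a(12)) - 17430 = (1/(6 + 128) + 6) - 17430 = (1/134 + 6) - 17430 = 805/134 - 17430 = -2334815/134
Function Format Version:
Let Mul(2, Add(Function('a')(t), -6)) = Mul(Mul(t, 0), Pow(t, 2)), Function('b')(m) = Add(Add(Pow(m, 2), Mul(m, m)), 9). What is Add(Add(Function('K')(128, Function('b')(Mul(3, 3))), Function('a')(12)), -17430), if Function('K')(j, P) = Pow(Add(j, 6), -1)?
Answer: Rational(-2334815, 134) ≈ -17424.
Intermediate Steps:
Function('b')(m) = Add(9, Mul(2, Pow(m, 2))) (Function('b')(m) = Add(Add(Pow(m, 2), Pow(m, 2)), 9) = Add(Mul(2, Pow(m, 2)), 9) = Add(9, Mul(2, Pow(m, 2))))
Function('a')(t) = 6 (Function('a')(t) = Add(6, Mul(Rational(1, 2), Mul(Mul(t, 0), Pow(t, 2)))) = Add(6, Mul(Rational(1, 2), Mul(0, Pow(t, 2)))) = Add(6, Mul(Rational(1, 2), 0)) = Add(6, 0) = 6)
Function('K')(j, P) = Pow(Add(6, j), -1)
Add(Add(Function('K')(128, Function('b')(Mul(3, 3))), Function('a')(12)), -17430) = Add(Add(Pow(Add(6, 128), -1), 6), -17430) = Add(Add(Pow(134, -1), 6), -17430) = Add(Add(Rational(1, 134), 6), -17430) = Add(Rational(805, 134), -17430) = Rational(-2334815, 134)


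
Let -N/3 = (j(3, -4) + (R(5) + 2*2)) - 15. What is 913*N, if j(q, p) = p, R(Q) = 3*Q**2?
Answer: -164340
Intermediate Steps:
N = -180 (N = -3*((-4 + (3*5**2 + 2*2)) - 15) = -3*((-4 + (3*25 + 4)) - 15) = -3*((-4 + (75 + 4)) - 15) = -3*((-4 + 79) - 15) = -3*(75 - 15) = -3*60 = -180)
913*N = 913*(-180) = -164340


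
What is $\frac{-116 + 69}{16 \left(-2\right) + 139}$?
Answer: $- \frac{47}{107} \approx -0.43925$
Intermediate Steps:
$\frac{-116 + 69}{16 \left(-2\right) + 139} = - \frac{47}{-32 + 139} = - \frac{47}{107}$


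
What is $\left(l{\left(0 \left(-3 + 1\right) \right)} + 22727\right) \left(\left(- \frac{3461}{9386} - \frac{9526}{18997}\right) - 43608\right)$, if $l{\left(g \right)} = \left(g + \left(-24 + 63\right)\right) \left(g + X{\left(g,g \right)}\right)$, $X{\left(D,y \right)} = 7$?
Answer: $- \frac{8129157968388500}{8104811} \approx -1.003 \cdot 10^{9}$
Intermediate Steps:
$l{\left(g \right)} = \left(7 + g\right) \left(39 + g\right)$ ($l{\left(g \right)} = \left(g + \left(-24 + 63\right)\right) \left(g + 7\right) = \left(g + 39\right) \left(7 + g\right) = \left(39 + g\right) \left(7 + g\right) = \left(7 + g\right) \left(39 + g\right)$)
$\left(l{\left(0 \left(-3 + 1\right) \right)} + 22727\right) \left(\left(- \frac{3461}{9386} - \frac{9526}{18997}\right) - 43608\right) = \left(\left(273 + \left(0 \left(-3 + 1\right)\right)^{2} + 46 \cdot 0 \left(-3 + 1\right)\right) + 22727\right) \left(\left(- \frac{3461}{9386} - \frac{9526}{18997}\right) - 43608\right) = \left(\left(273 + \left(0 \left(-2\right)\right)^{2} + 46 \cdot 0 \left(-2\right)\right) + 22727\right) \left(\left(\left(-3461\right) \frac{1}{9386} - \frac{866}{1727}\right) - 43608\right) = \left(\left(273 + 0^{2} + 46 \cdot 0\right) + 22727\right) \left(\left(- \frac{3461}{9386} - \frac{866}{1727}\right) - 43608\right) = \left(\left(273 + 0 + 0\right) + 22727\right) \left(- \frac{14105423}{16209622} - 43608\right) = \left(273 + 22727\right) \left(- \frac{706883301599}{16209622}\right) = 23000 \left(- \frac{706883301599}{16209622}\right) = - \frac{8129157968388500}{8104811}$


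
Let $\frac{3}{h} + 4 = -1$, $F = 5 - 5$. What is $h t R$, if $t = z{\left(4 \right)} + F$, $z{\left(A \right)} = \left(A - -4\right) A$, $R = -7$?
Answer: $\frac{672}{5} \approx 134.4$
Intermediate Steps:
$z{\left(A \right)} = A \left(4 + A\right)$ ($z{\left(A \right)} = \left(A + 4\right) A = \left(4 + A\right) A = A \left(4 + A\right)$)
$F = 0$ ($F = 5 - 5 = 0$)
$t = 32$ ($t = 4 \left(4 + 4\right) + 0 = 4 \cdot 8 + 0 = 32 + 0 = 32$)
$h = - \frac{3}{5}$ ($h = \frac{3}{-4 - 1} = \frac{3}{-5} = 3 \left(- \frac{1}{5}\right) = - \frac{3}{5} \approx -0.6$)
$h t R = \left(- \frac{3}{5}\right) 32 \left(-7\right) = \left(- \frac{96}{5}\right) \left(-7\right) = \frac{672}{5}$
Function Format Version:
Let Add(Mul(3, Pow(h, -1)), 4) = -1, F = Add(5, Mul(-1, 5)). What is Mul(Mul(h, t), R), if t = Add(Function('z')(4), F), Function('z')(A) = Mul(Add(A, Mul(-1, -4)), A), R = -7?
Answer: Rational(672, 5) ≈ 134.40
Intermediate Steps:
Function('z')(A) = Mul(A, Add(4, A)) (Function('z')(A) = Mul(Add(A, 4), A) = Mul(Add(4, A), A) = Mul(A, Add(4, A)))
F = 0 (F = Add(5, -5) = 0)
t = 32 (t = Add(Mul(4, Add(4, 4)), 0) = Add(Mul(4, 8), 0) = Add(32, 0) = 32)
h = Rational(-3, 5) (h = Mul(3, Pow(Add(-4, -1), -1)) = Mul(3, Pow(-5, -1)) = Mul(3, Rational(-1, 5)) = Rational(-3, 5) ≈ -0.60000)
Mul(Mul(h, t), R) = Mul(Mul(Rational(-3, 5), 32), -7) = Mul(Rational(-96, 5), -7) = Rational(672, 5)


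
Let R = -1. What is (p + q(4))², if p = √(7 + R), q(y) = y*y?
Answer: (16 + √6)² ≈ 340.38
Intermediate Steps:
q(y) = y²
p = √6 (p = √(7 - 1) = √6 ≈ 2.4495)
(p + q(4))² = (√6 + 4²)² = (√6 + 16)² = (16 + √6)²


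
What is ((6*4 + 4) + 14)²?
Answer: 1764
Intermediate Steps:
((6*4 + 4) + 14)² = ((24 + 4) + 14)² = (28 + 14)² = 42² = 1764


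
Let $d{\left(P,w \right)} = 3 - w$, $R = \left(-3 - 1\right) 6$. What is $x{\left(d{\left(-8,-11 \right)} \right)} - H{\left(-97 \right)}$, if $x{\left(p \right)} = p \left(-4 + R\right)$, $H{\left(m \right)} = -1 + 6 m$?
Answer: $191$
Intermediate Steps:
$R = -24$ ($R = \left(-4\right) 6 = -24$)
$x{\left(p \right)} = - 28 p$ ($x{\left(p \right)} = p \left(-4 - 24\right) = p \left(-28\right) = - 28 p$)
$x{\left(d{\left(-8,-11 \right)} \right)} - H{\left(-97 \right)} = - 28 \left(3 - -11\right) - \left(-1 + 6 \left(-97\right)\right) = - 28 \left(3 + 11\right) - \left(-1 - 582\right) = \left(-28\right) 14 - -583 = -392 + 583 = 191$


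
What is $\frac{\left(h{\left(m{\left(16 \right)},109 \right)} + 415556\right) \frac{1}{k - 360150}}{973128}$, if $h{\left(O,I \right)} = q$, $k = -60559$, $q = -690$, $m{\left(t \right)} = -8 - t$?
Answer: $- \frac{207433}{204701853876} \approx -1.0133 \cdot 10^{-6}$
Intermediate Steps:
$h{\left(O,I \right)} = -690$
$\frac{\left(h{\left(m{\left(16 \right)},109 \right)} + 415556\right) \frac{1}{k - 360150}}{973128} = \frac{\left(-690 + 415556\right) \frac{1}{-60559 - 360150}}{973128} = \frac{414866}{-420709} \cdot \frac{1}{973128} = 414866 \left(- \frac{1}{420709}\right) \frac{1}{973128} = \left(- \frac{414866}{420709}\right) \frac{1}{973128} = - \frac{207433}{204701853876}$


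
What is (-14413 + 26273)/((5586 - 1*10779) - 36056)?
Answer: -11860/41249 ≈ -0.28752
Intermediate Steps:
(-14413 + 26273)/((5586 - 1*10779) - 36056) = 11860/((5586 - 10779) - 36056) = 11860/(-5193 - 36056) = 11860/(-41249) = 11860*(-1/41249) = -11860/41249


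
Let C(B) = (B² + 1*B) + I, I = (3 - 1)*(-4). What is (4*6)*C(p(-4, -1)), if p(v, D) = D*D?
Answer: -144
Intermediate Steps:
p(v, D) = D²
I = -8 (I = 2*(-4) = -8)
C(B) = -8 + B + B² (C(B) = (B² + 1*B) - 8 = (B² + B) - 8 = (B + B²) - 8 = -8 + B + B²)
(4*6)*C(p(-4, -1)) = (4*6)*(-8 + (-1)² + ((-1)²)²) = 24*(-8 + 1 + 1²) = 24*(-8 + 1 + 1) = 24*(-6) = -144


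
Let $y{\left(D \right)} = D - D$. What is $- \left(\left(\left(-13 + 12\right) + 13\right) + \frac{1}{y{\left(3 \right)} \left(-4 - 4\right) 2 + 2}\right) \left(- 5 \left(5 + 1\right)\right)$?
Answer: $375$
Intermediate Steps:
$y{\left(D \right)} = 0$
$- \left(\left(\left(-13 + 12\right) + 13\right) + \frac{1}{y{\left(3 \right)} \left(-4 - 4\right) 2 + 2}\right) \left(- 5 \left(5 + 1\right)\right) = - \left(\left(\left(-13 + 12\right) + 13\right) + \frac{1}{0 \left(-4 - 4\right) 2 + 2}\right) \left(- 5 \left(5 + 1\right)\right) = - \left(\left(-1 + 13\right) + \frac{1}{0 \left(-8\right) 2 + 2}\right) \left(\left(-5\right) 6\right) = - \left(12 + \frac{1}{0 \cdot 2 + 2}\right) \left(-30\right) = - \left(12 + \frac{1}{0 + 2}\right) \left(-30\right) = - \left(12 + \frac{1}{2}\right) \left(-30\right) = - \frac{25 \left(-30\right)}{2} = \left(-1\right) \left(-375\right) = 375$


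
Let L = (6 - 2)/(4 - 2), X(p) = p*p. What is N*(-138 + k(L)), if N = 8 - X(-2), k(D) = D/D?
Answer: -548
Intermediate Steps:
X(p) = p**2
L = 2 (L = 4/2 = 4*(1/2) = 2)
k(D) = 1
N = 4 (N = 8 - 1*(-2)**2 = 8 - 1*4 = 8 - 4 = 4)
N*(-138 + k(L)) = 4*(-138 + 1) = 4*(-137) = -548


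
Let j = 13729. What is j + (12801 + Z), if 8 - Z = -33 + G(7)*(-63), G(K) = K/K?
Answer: 26634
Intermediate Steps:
G(K) = 1
Z = 104 (Z = 8 - (-33 + 1*(-63)) = 8 - (-33 - 63) = 8 - 1*(-96) = 8 + 96 = 104)
j + (12801 + Z) = 13729 + (12801 + 104) = 13729 + 12905 = 26634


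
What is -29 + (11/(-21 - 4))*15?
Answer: -178/5 ≈ -35.600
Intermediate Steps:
-29 + (11/(-21 - 4))*15 = -29 + (11/(-25))*15 = -29 + (11*(-1/25))*15 = -29 - 11/25*15 = -29 - 33/5 = -178/5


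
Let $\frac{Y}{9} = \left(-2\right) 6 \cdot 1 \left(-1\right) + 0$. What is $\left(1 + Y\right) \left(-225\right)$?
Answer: $-24525$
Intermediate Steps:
$Y = 108$ ($Y = 9 \left(\left(-2\right) 6 \cdot 1 \left(-1\right) + 0\right) = 9 \left(\left(-12\right) 1 \left(-1\right) + 0\right) = 9 \left(\left(-12\right) \left(-1\right) + 0\right) = 9 \left(12 + 0\right) = 9 \cdot 12 = 108$)
$\left(1 + Y\right) \left(-225\right) = \left(1 + 108\right) \left(-225\right) = 109 \left(-225\right) = -24525$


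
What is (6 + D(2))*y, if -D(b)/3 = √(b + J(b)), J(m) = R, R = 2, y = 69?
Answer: 0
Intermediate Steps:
J(m) = 2
D(b) = -3*√(2 + b) (D(b) = -3*√(b + 2) = -3*√(2 + b))
(6 + D(2))*y = (6 - 3*√(2 + 2))*69 = (6 - 3*√4)*69 = (6 - 3*2)*69 = (6 - 6)*69 = 0*69 = 0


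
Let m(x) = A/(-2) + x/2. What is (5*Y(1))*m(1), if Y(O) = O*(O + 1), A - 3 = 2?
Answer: -20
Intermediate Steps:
A = 5 (A = 3 + 2 = 5)
m(x) = -5/2 + x/2 (m(x) = 5/(-2) + x/2 = 5*(-½) + x*(½) = -5/2 + x/2)
Y(O) = O*(1 + O)
(5*Y(1))*m(1) = (5*(1*(1 + 1)))*(-5/2 + (½)*1) = (5*(1*2))*(-5/2 + ½) = (5*2)*(-2) = 10*(-2) = -20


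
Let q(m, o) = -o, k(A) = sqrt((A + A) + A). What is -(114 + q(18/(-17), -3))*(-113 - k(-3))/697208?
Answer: 13221/697208 + 351*I/697208 ≈ 0.018963 + 0.00050344*I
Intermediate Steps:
k(A) = sqrt(3)*sqrt(A) (k(A) = sqrt(2*A + A) = sqrt(3*A) = sqrt(3)*sqrt(A))
-(114 + q(18/(-17), -3))*(-113 - k(-3))/697208 = -(114 - 1*(-3))*(-113 - sqrt(3)*sqrt(-3))/697208 = -(114 + 3)*(-113 - sqrt(3)*I*sqrt(3))*(1/697208) = -117*(-113 - 3*I)*(1/697208) = -(-13221 - 351*I)*(1/697208) = (13221 + 351*I)*(1/697208) = 13221/697208 + 351*I/697208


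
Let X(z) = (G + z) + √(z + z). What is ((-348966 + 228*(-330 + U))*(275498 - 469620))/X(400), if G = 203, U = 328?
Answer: 40901789982852/362809 - 1356609949680*√2/362809 ≈ 1.0745e+8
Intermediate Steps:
X(z) = 203 + z + √2*√z (X(z) = (203 + z) + √(z + z) = (203 + z) + √(2*z) = (203 + z) + √2*√z = 203 + z + √2*√z)
((-348966 + 228*(-330 + U))*(275498 - 469620))/X(400) = ((-348966 + 228*(-330 + 328))*(275498 - 469620))/(203 + 400 + √2*√400) = ((-348966 + 228*(-2))*(-194122))/(203 + 400 + √2*20) = ((-348966 - 456)*(-194122))/(203 + 400 + 20*√2) = (-349422*(-194122))/(603 + 20*√2) = 67830497484/(603 + 20*√2)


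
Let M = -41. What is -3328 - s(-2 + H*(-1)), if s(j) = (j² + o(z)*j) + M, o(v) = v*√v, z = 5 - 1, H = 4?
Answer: -3275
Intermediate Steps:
z = 4
o(v) = v^(3/2)
s(j) = -41 + j² + 8*j (s(j) = (j² + 4^(3/2)*j) - 41 = (j² + 8*j) - 41 = -41 + j² + 8*j)
-3328 - s(-2 + H*(-1)) = -3328 - (-41 + (-2 + 4*(-1))² + 8*(-2 + 4*(-1))) = -3328 - (-41 + (-2 - 4)² + 8*(-2 - 4)) = -3328 - (-41 + (-6)² + 8*(-6)) = -3328 - (-41 + 36 - 48) = -3328 - 1*(-53) = -3328 + 53 = -3275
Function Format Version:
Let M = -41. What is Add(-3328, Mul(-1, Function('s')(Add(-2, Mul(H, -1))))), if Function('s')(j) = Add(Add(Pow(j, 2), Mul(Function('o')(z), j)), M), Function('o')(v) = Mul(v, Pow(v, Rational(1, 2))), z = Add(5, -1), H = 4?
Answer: -3275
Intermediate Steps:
z = 4
Function('o')(v) = Pow(v, Rational(3, 2))
Function('s')(j) = Add(-41, Pow(j, 2), Mul(8, j)) (Function('s')(j) = Add(Add(Pow(j, 2), Mul(Pow(4, Rational(3, 2)), j)), -41) = Add(Add(Pow(j, 2), Mul(8, j)), -41) = Add(-41, Pow(j, 2), Mul(8, j)))
Add(-3328, Mul(-1, Function('s')(Add(-2, Mul(H, -1))))) = Add(-3328, Mul(-1, Add(-41, Pow(Add(-2, Mul(4, -1)), 2), Mul(8, Add(-2, Mul(4, -1)))))) = Add(-3328, Mul(-1, Add(-41, Pow(Add(-2, -4), 2), Mul(8, Add(-2, -4))))) = Add(-3328, Mul(-1, Add(-41, Pow(-6, 2), Mul(8, -6)))) = Add(-3328, Mul(-1, Add(-41, 36, -48))) = Add(-3328, Mul(-1, -53)) = Add(-3328, 53) = -3275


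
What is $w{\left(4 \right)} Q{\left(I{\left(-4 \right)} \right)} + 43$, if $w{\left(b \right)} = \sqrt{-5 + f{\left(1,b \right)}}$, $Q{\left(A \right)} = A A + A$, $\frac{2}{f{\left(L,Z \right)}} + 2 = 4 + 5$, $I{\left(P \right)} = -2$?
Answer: $43 + \frac{2 i \sqrt{231}}{7} \approx 43.0 + 4.3425 i$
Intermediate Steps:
$f{\left(L,Z \right)} = \frac{2}{7}$ ($f{\left(L,Z \right)} = \frac{2}{-2 + \left(4 + 5\right)} = \frac{2}{-2 + 9} = \frac{2}{7}$)
$Q{\left(A \right)} = A + A^{2}$ ($Q{\left(A \right)} = A^{2} + A = A + A^{2}$)
$w{\left(b \right)} = \frac{i \sqrt{231}}{7}$ ($w{\left(b \right)} = \sqrt{-5 + \frac{2}{7}} = \sqrt{- \frac{33}{7}} = \frac{i \sqrt{231}}{7}$)
$w{\left(4 \right)} Q{\left(I{\left(-4 \right)} \right)} + 43 = \frac{i \sqrt{231}}{7} \left(- 2 \left(1 - 2\right)\right) + 43 = \frac{i \sqrt{231}}{7} \left(\left(-2\right) \left(-1\right)\right) + 43 = \frac{i \sqrt{231}}{7} \cdot 2 + 43 = \frac{2 i \sqrt{231}}{7} + 43 = 43 + \frac{2 i \sqrt{231}}{7}$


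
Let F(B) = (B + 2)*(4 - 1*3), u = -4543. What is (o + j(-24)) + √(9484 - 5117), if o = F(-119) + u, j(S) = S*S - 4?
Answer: -4088 + √4367 ≈ -4021.9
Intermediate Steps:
j(S) = -4 + S² (j(S) = S² - 4 = -4 + S²)
F(B) = 2 + B (F(B) = (2 + B)*(4 - 3) = (2 + B)*1 = 2 + B)
o = -4660 (o = (2 - 119) - 4543 = -117 - 4543 = -4660)
(o + j(-24)) + √(9484 - 5117) = (-4660 + (-4 + (-24)²)) + √(9484 - 5117) = (-4660 + (-4 + 576)) + √4367 = (-4660 + 572) + √4367 = -4088 + √4367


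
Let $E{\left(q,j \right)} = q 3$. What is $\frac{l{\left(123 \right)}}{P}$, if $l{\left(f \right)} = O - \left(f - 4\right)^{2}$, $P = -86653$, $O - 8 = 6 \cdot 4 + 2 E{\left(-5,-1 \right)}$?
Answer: $\frac{14159}{86653} \approx 0.1634$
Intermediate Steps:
$E{\left(q,j \right)} = 3 q$
$O = 2$ ($O = 8 + \left(6 \cdot 4 + 2 \cdot 3 \left(-5\right)\right) = 8 + \left(24 + 2 \left(-15\right)\right) = 8 + \left(24 - 30\right) = 8 - 6 = 2$)
$l{\left(f \right)} = 2 - \left(-4 + f\right)^{2}$ ($l{\left(f \right)} = 2 - \left(f - 4\right)^{2} = 2 - \left(-4 + f\right)^{2}$)
$\frac{l{\left(123 \right)}}{P} = \frac{2 - \left(-4 + 123\right)^{2}}{-86653} = \left(2 - 119^{2}\right) \left(- \frac{1}{86653}\right) = \left(2 - 14161\right) \left(- \frac{1}{86653}\right) = \left(-14159\right) \left(- \frac{1}{86653}\right) = \frac{14159}{86653}$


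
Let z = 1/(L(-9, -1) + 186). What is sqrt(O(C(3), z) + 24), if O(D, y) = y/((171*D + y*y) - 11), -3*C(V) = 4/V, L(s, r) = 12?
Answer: sqrt(279196007024310)/3410747 ≈ 4.8990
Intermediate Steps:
C(V) = -4/(3*V)
z = 1/198 (z = 1/(12 + 186) = 1/198 ≈ 0.0050505)
O(D, y) = y/(-11 + y**2 + 171*D) (O(D, y) = y/((171*D + y**2) - 11) = y/((y**2 + 171*D) - 11) = y/(-11 + y**2 + 171*D))
sqrt(O(C(3), z) + 24) = sqrt(1/(198*(-11 + (1/198)**2 + 171*(-4/3/3))) + 24) = sqrt(1/(198*(-11 + 1/39204 + 171*(-4/3*1/3))) + 24) = sqrt(1/(198*(-11 + 1/39204 + 171*(-4/9))) + 24) = sqrt(1/(198*(-11 + 1/39204 - 76)) + 24) = sqrt(1/(198*(-3410747/39204)) + 24) = sqrt((1/198)*(-39204/3410747) + 24) = sqrt(-198/3410747 + 24) = sqrt(81857730/3410747) = sqrt(279196007024310)/3410747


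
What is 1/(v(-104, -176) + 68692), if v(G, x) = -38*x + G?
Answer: 1/75276 ≈ 1.3284e-5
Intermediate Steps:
v(G, x) = G - 38*x
1/(v(-104, -176) + 68692) = 1/((-104 - 38*(-176)) + 68692) = 1/((-104 + 6688) + 68692) = 1/(6584 + 68692) = 1/75276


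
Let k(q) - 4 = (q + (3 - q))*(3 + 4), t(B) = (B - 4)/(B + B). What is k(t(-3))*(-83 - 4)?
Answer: -2175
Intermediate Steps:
t(B) = (-4 + B)/(2*B) (t(B) = (-4 + B)/((2*B)) = (-4 + B)*(1/(2*B)) = (-4 + B)/(2*B))
k(q) = 25 (k(q) = 4 + (q + (3 - q))*(3 + 4) = 4 + 3*7 = 4 + 21 = 25)
k(t(-3))*(-83 - 4) = 25*(-83 - 4) = 25*(-87) = -2175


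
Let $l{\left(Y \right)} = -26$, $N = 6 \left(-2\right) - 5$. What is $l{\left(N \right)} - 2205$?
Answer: $-2231$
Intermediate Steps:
$N = -17$ ($N = -12 - 5 = -17$)
$l{\left(N \right)} - 2205 = -26 - 2205 = -2231$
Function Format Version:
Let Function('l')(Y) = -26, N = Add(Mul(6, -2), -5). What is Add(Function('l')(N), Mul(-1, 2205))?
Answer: -2231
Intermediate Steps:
N = -17 (N = Add(-12, -5) = -17)
Add(Function('l')(N), Mul(-1, 2205)) = Add(-26, Mul(-1, 2205)) = Add(-26, -2205) = -2231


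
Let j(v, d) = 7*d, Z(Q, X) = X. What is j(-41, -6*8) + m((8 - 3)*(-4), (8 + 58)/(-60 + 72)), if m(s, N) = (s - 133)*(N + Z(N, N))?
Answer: -2019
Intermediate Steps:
m(s, N) = 2*N*(-133 + s) (m(s, N) = (s - 133)*(N + N) = (-133 + s)*(2*N) = 2*N*(-133 + s))
j(-41, -6*8) + m((8 - 3)*(-4), (8 + 58)/(-60 + 72)) = 7*(-6*8) + 2*((8 + 58)/(-60 + 72))*(-133 + (8 - 3)*(-4)) = 7*(-48) + 2*(66/12)*(-133 + 5*(-4)) = -336 + 2*(66*(1/12))*(-133 - 20) = -336 + 2*(11/2)*(-153) = -336 - 1683 = -2019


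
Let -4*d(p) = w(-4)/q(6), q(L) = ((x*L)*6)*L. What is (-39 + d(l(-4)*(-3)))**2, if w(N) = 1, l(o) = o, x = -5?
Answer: 28385173441/18662400 ≈ 1521.0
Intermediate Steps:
q(L) = -30*L**2 (q(L) = (-5*L*6)*L = (-30*L)*L = -30*L**2)
d(p) = 1/4320 (d(p) = -1/(4*((-30*6**2))) = -1/(4*((-30*36))) = -1/(4*(-1080)) = -(-1)/(4*1080) = -1/4*(-1/1080) = 1/4320)
(-39 + d(l(-4)*(-3)))**2 = (-39 + 1/4320)**2 = (-168479/4320)**2 = 28385173441/18662400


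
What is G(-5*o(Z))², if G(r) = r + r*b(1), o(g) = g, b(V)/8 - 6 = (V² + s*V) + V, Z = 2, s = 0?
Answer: 422500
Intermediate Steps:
b(V) = 48 + 8*V + 8*V² (b(V) = 48 + 8*((V² + 0*V) + V) = 48 + 8*((V² + 0) + V) = 48 + 8*(V² + V) = 48 + 8*(V + V²) = 48 + (8*V + 8*V²) = 48 + 8*V + 8*V²)
G(r) = 65*r (G(r) = r + r*(48 + 8*1 + 8*1²) = r + r*(48 + 8 + 8*1) = r + r*(48 + 8 + 8) = r + r*64 = r + 64*r = 65*r)
G(-5*o(Z))² = (65*(-5*2))² = (65*(-10))² = (-650)² = 422500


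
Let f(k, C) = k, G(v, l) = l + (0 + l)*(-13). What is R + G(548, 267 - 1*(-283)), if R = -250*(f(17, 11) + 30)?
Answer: -18350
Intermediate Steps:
G(v, l) = -12*l (G(v, l) = l + l*(-13) = l - 13*l = -12*l)
R = -11750 (R = -250*(17 + 30) = -250*47 = -11750)
R + G(548, 267 - 1*(-283)) = -11750 - 12*(267 - 1*(-283)) = -11750 - 12*(267 + 283) = -11750 - 12*550 = -11750 - 6600 = -18350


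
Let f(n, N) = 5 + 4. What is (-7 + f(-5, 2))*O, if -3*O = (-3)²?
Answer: -6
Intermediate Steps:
f(n, N) = 9
O = -3 (O = -⅓*(-3)² = -⅓*9 = -3)
(-7 + f(-5, 2))*O = (-7 + 9)*(-3) = 2*(-3) = -6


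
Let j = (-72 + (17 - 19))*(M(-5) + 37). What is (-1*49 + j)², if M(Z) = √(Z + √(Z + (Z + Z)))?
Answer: (2787 + 74*√(-5 + I*√15))² ≈ 8.0757e+6 + 1.0027e+6*I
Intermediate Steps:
M(Z) = √(Z + √3*√Z) (M(Z) = √(Z + √(Z + 2*Z)) = √(Z + √(3*Z)) = √(Z + √3*√Z))
j = -2738 - 74*√(-5 + I*√15) (j = (-72 + (17 - 19))*(√(-5 + √3*√(-5)) + 37) = (-72 - 2)*(√(-5 + √3*(I*√5)) + 37) = -74*(√(-5 + I*√15) + 37) = -74*(37 + √(-5 + I*√15)) = -2738 - 74*√(-5 + I*√15) ≈ -2798.2 - 176.09*I)
(-1*49 + j)² = (-1*49 + (-2738 - 74*√(-5 + I*√15)))² = (-49 + (-2738 - 74*√(-5 + I*√15)))² = (-2787 - 74*√(-5 + I*√15))²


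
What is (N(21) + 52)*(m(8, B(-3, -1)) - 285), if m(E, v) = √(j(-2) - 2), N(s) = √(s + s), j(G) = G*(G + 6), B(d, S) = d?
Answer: -(52 + √42)*(285 - I*√10) ≈ -16667.0 + 184.93*I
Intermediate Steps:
j(G) = G*(6 + G)
N(s) = √2*√s (N(s) = √(2*s) = √2*√s)
m(E, v) = I*√10 (m(E, v) = √(-2*(6 - 2) - 2) = √(-2*4 - 2) = √(-8 - 2) = √(-10) = I*√10)
(N(21) + 52)*(m(8, B(-3, -1)) - 285) = (√2*√21 + 52)*(I*√10 - 285) = (√42 + 52)*(-285 + I*√10) = (52 + √42)*(-285 + I*√10) = (-285 + I*√10)*(52 + √42)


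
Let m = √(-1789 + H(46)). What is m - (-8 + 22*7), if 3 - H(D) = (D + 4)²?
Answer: -146 + I*√4286 ≈ -146.0 + 65.468*I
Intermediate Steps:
H(D) = 3 - (4 + D)² (H(D) = 3 - (D + 4)² = 3 - (4 + D)²)
m = I*√4286 (m = √(-1789 + (3 - (4 + 46)²)) = √(-1789 + (3 - 1*50²)) = √(-1789 + (3 - 1*2500)) = √(-1789 + (3 - 2500)) = √(-1789 - 2497) = √(-4286) = I*√4286 ≈ 65.468*I)
m - (-8 + 22*7) = I*√4286 - (-8 + 22*7) = I*√4286 - (-8 + 154) = I*√4286 - 1*146 = I*√4286 - 146 = -146 + I*√4286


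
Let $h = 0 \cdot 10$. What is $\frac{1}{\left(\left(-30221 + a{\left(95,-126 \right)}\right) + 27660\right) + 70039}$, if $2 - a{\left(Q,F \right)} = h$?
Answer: $\frac{1}{67480} \approx 1.4819 \cdot 10^{-5}$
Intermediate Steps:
$h = 0$
$a{\left(Q,F \right)} = 2$ ($a{\left(Q,F \right)} = 2 - 0 = 2 + 0 = 2$)
$\frac{1}{\left(\left(-30221 + a{\left(95,-126 \right)}\right) + 27660\right) + 70039} = \frac{1}{\left(\left(-30221 + 2\right) + 27660\right) + 70039} = \frac{1}{\left(-30219 + 27660\right) + 70039} = \frac{1}{-2559 + 70039} = \frac{1}{67480}$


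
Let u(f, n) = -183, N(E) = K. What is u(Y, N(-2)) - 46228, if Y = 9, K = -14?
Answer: -46411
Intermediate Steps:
N(E) = -14
u(Y, N(-2)) - 46228 = -183 - 46228 = -46411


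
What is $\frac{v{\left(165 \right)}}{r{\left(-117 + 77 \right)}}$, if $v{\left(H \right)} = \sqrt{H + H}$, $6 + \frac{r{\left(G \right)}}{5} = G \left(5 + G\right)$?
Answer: $\frac{\sqrt{330}}{6970} \approx 0.0026063$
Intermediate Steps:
$r{\left(G \right)} = -30 + 5 G \left(5 + G\right)$
$v{\left(H \right)} = \sqrt{2} \sqrt{H}$ ($v{\left(H \right)} = \sqrt{2 H} = \sqrt{2} \sqrt{H}$)
$\frac{v{\left(165 \right)}}{r{\left(-117 + 77 \right)}} = \frac{\sqrt{2} \sqrt{165}}{-30 + 5 \left(-117 + 77\right)^{2} + 25 \left(-117 + 77\right)} = \frac{\sqrt{330}}{-30 + 5 \left(-40\right)^{2} + 25 \left(-40\right)} = \frac{\sqrt{330}}{-30 + 5 \cdot 1600 - 1000} = \frac{\sqrt{330}}{-30 + 8000 - 1000} = \frac{\sqrt{330}}{6970}$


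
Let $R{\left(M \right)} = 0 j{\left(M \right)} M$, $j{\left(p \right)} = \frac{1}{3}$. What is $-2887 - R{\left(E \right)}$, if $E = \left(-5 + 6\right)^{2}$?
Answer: $-2887$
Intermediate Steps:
$j{\left(p \right)} = \frac{1}{3}$
$E = 1$ ($E = 1^{2} = 1$)
$R{\left(M \right)} = 0$ ($R{\left(M \right)} = 0 \cdot \frac{1}{3} M = 0 M = 0$)
$-2887 - R{\left(E \right)} = -2887 - 0 = -2887 + 0 = -2887$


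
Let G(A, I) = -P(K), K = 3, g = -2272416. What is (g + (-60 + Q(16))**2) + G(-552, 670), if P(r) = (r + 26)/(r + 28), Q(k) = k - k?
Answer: -70333325/31 ≈ -2.2688e+6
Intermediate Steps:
Q(k) = 0
P(r) = (26 + r)/(28 + r)
G(A, I) = -29/31 (G(A, I) = -(26 + 3)/(28 + 3) = -29/31)
(g + (-60 + Q(16))**2) + G(-552, 670) = (-2272416 + (-60 + 0)**2) - 29/31 = (-2272416 + (-60)**2) - 29/31 = (-2272416 + 3600) - 29/31 = -2268816 - 29/31 = -70333325/31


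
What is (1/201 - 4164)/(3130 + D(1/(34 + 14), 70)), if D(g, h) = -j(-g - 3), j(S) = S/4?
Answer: -53565632/40274035 ≈ -1.3300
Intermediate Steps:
j(S) = S/4 (j(S) = S*(¼) = S/4)
D(g, h) = ¾ + g/4 (D(g, h) = -(-g - 3)/4 = -(-3 - g)/4 = -(-¾ - g/4) = ¾ + g/4)
(1/201 - 4164)/(3130 + D(1/(34 + 14), 70)) = (1/201 - 4164)/(3130 + (¾ + 1/(4*(34 + 14)))) = (1/201 - 4164)/(3130 + (¾ + (¼)/48)) = -836963/(201*(3130 + (¾ + (¼)*(1/48)))) = -836963/(201*(3130 + (¾ + 1/192))) = -836963/(201*(3130 + 145/192)) = -836963/(201*601105/192) = -836963/201*192/601105 = -53565632/40274035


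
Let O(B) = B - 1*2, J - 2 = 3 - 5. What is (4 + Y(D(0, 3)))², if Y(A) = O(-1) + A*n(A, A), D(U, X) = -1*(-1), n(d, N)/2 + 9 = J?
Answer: 289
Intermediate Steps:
J = 0 (J = 2 + (3 - 5) = 2 - 2 = 0)
n(d, N) = -18 (n(d, N) = -18 + 2*0 = -18 + 0 = -18)
O(B) = -2 + B (O(B) = B - 2 = -2 + B)
D(U, X) = 1
Y(A) = -3 - 18*A (Y(A) = (-2 - 1) + A*(-18) = -3 - 18*A)
(4 + Y(D(0, 3)))² = (4 + (-3 - 18*1))² = (4 + (-3 - 18))² = (4 - 21)² = (-17)² = 289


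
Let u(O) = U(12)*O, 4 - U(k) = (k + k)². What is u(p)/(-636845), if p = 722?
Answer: 37544/57895 ≈ 0.64848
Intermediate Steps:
U(k) = 4 - 4*k² (U(k) = 4 - (k + k)² = 4 - (2*k)² = 4 - 4*k²)
u(O) = -572*O (u(O) = (4 - 4*12²)*O = (4 - 4*144)*O = (4 - 576)*O = -572*O)
u(p)/(-636845) = -572*722/(-636845) = -412984*(-1/636845) = 37544/57895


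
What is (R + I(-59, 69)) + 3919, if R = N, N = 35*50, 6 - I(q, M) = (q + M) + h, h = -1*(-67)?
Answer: 5598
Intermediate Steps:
h = 67
I(q, M) = -61 - M - q (I(q, M) = 6 - ((q + M) + 67) = 6 - ((M + q) + 67) = 6 - (67 + M + q) = 6 + (-67 - M - q) = -61 - M - q)
N = 1750
R = 1750
(R + I(-59, 69)) + 3919 = (1750 + (-61 - 1*69 - 1*(-59))) + 3919 = (1750 + (-61 - 69 + 59)) + 3919 = (1750 - 71) + 3919 = 1679 + 3919 = 5598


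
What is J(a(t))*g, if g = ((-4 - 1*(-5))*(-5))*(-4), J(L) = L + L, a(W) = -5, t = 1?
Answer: -200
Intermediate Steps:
J(L) = 2*L
g = 20 (g = ((-4 + 5)*(-5))*(-4) = (1*(-5))*(-4) = -5*(-4) = 20)
J(a(t))*g = (2*(-5))*20 = -10*20 = -200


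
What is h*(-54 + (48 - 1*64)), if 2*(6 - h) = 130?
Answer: 4130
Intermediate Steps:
h = -59 (h = 6 - ½*130 = 6 - 65 = -59)
h*(-54 + (48 - 1*64)) = -59*(-54 + (48 - 1*64)) = -59*(-54 + (48 - 64)) = -59*(-54 - 16) = -59*(-70) = 4130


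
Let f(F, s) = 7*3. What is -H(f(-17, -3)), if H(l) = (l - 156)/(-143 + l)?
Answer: -135/122 ≈ -1.1066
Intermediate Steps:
f(F, s) = 21
H(l) = (-156 + l)/(-143 + l)
-H(f(-17, -3)) = -(-156 + 21)/(-143 + 21) = -(-135)/(-122) = -(-1)*(-135)/122 = -1*135/122 = -135/122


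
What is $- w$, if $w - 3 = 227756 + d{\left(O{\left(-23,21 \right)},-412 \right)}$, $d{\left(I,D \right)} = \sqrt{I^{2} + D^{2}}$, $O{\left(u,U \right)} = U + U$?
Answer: $-227759 - 2 \sqrt{42877} \approx -2.2817 \cdot 10^{5}$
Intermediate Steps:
$O{\left(u,U \right)} = 2 U$
$d{\left(I,D \right)} = \sqrt{D^{2} + I^{2}}$
$w = 227759 + 2 \sqrt{42877}$ ($w = 3 + \left(227756 + \sqrt{\left(-412\right)^{2} + \left(2 \cdot 21\right)^{2}}\right) = 3 + \left(227756 + \sqrt{169744 + 42^{2}}\right) = 3 + \left(227756 + \sqrt{169744 + 1764}\right) = 3 + \left(227756 + \sqrt{171508}\right) = 3 + \left(227756 + 2 \sqrt{42877}\right) = 227759 + 2 \sqrt{42877} \approx 2.2817 \cdot 10^{5}$)
$- w = - (227759 + 2 \sqrt{42877}) = -227759 - 2 \sqrt{42877}$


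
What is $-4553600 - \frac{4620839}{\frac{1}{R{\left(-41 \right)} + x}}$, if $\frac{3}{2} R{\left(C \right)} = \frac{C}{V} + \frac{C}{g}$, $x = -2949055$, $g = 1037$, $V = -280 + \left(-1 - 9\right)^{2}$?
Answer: $\frac{3815452631592144607}{279990} \approx 1.3627 \cdot 10^{13}$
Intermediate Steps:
$V = -180$ ($V = -280 + \left(-10\right)^{2} = -280 + 100 = -180$)
$R{\left(C \right)} = - \frac{857 C}{279990}$ ($R{\left(C \right)} = \frac{2 \left(\frac{C}{-180} + \frac{C}{1037}\right)}{3} = \frac{2 \left(C \left(- \frac{1}{180}\right) + C \frac{1}{1037}\right)}{3} = \frac{2 \left(- \frac{C}{180} + \frac{C}{1037}\right)}{3} = \frac{2 \left(- \frac{857 C}{186660}\right)}{3} = - \frac{857 C}{279990}$)
$-4553600 - \frac{4620839}{\frac{1}{R{\left(-41 \right)} + x}} = -4553600 - \frac{4620839}{\frac{1}{\left(- \frac{857}{279990}\right) \left(-41\right) - 2949055}} = -4553600 - \frac{4620839}{\frac{1}{\frac{35137}{279990} - 2949055}} = -4553600 - \frac{4620839}{\frac{1}{- \frac{825705874313}{279990}}} = -4553600 - \frac{4620839}{- \frac{279990}{825705874313}} = -4553600 - 4620839 \left(- \frac{825705874313}{279990}\right) = -4553600 - - \frac{3815453906554608607}{279990} = -4553600 + \frac{3815453906554608607}{279990} = \frac{3815452631592144607}{279990}$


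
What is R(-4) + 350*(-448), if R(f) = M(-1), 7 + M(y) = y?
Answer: -156808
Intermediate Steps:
M(y) = -7 + y
R(f) = -8 (R(f) = -7 - 1 = -8)
R(-4) + 350*(-448) = -8 + 350*(-448) = -8 - 156800 = -156808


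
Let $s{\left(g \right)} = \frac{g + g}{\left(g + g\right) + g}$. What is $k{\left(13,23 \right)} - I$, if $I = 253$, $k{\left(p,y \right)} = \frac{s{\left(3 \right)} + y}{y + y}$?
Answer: $- \frac{34843}{138} \approx -252.49$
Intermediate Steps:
$s{\left(g \right)} = \frac{2}{3}$ ($s{\left(g \right)} = \frac{2 g}{2 g + g} = \frac{2 g}{3 g} = 2 g \frac{1}{3 g} = \frac{2}{3}$)
$k{\left(p,y \right)} = \frac{\frac{2}{3} + y}{2 y}$ ($k{\left(p,y \right)} = \frac{\frac{2}{3} + y}{y + y} = \frac{\frac{2}{3} + y}{2 y}$)
$k{\left(13,23 \right)} - I = \frac{2 + 3 \cdot 23}{6 \cdot 23} - 253 = \frac{1}{6} \cdot \frac{1}{23} \left(2 + 69\right) - 253 = \frac{1}{6} \cdot \frac{1}{23} \cdot 71 - 253 = \frac{71}{138} - 253 = - \frac{34843}{138}$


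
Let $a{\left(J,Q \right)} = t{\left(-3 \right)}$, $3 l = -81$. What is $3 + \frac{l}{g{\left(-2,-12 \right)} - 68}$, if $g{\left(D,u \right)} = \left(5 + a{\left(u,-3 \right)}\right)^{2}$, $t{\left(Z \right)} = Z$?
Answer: $\frac{219}{64} \approx 3.4219$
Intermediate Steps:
$l = -27$ ($l = \frac{1}{3} \left(-81\right) = -27$)
$a{\left(J,Q \right)} = -3$
$g{\left(D,u \right)} = 4$ ($g{\left(D,u \right)} = \left(5 - 3\right)^{2} = 2^{2} = 4$)
$3 + \frac{l}{g{\left(-2,-12 \right)} - 68} = 3 + \frac{1}{4 - 68} \left(-27\right) = 3 + \frac{1}{-64} \left(-27\right) = 3 - - \frac{27}{64} = 3 + \frac{27}{64} = \frac{219}{64}$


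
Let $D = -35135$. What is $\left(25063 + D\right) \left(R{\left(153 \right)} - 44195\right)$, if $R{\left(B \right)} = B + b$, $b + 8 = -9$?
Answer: $443762248$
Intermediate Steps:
$b = -17$ ($b = -8 - 9 = -17$)
$R{\left(B \right)} = -17 + B$ ($R{\left(B \right)} = B - 17 = -17 + B$)
$\left(25063 + D\right) \left(R{\left(153 \right)} - 44195\right) = \left(25063 - 35135\right) \left(\left(-17 + 153\right) - 44195\right) = - 10072 \left(136 - 44195\right) = \left(-10072\right) \left(-44059\right) = 443762248$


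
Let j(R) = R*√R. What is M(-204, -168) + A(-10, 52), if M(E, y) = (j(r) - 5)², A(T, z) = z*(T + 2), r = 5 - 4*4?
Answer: -1722 + 110*I*√11 ≈ -1722.0 + 364.83*I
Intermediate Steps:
r = -11 (r = 5 - 16 = -11)
A(T, z) = z*(2 + T)
j(R) = R^(3/2)
M(E, y) = (-5 - 11*I*√11)² (M(E, y) = ((-11)^(3/2) - 5)² = (-11*I*√11 - 5)² = (-5 - 11*I*√11)²)
M(-204, -168) + A(-10, 52) = (-1306 + 110*I*√11) + 52*(2 - 10) = (-1306 + 110*I*√11) + 52*(-8) = (-1306 + 110*I*√11) - 416 = -1722 + 110*I*√11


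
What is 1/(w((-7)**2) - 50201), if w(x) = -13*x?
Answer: -1/50838 ≈ -1.9670e-5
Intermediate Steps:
1/(w((-7)**2) - 50201) = 1/(-13*(-7)**2 - 50201) = 1/(-13*49 - 50201) = 1/(-637 - 50201) = 1/(-50838) = -1/50838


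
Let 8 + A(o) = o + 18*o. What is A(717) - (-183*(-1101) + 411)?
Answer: -188279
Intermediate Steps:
A(o) = -8 + 19*o (A(o) = -8 + (o + 18*o) = -8 + 19*o)
A(717) - (-183*(-1101) + 411) = (-8 + 19*717) - (-183*(-1101) + 411) = (-8 + 13623) - (201483 + 411) = 13615 - 1*201894 = 13615 - 201894 = -188279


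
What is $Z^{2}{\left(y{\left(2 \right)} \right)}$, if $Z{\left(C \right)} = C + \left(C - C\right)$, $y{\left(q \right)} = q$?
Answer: $4$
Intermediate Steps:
$Z{\left(C \right)} = C$ ($Z{\left(C \right)} = C + 0 = C$)
$Z^{2}{\left(y{\left(2 \right)} \right)} = 2^{2} = 4$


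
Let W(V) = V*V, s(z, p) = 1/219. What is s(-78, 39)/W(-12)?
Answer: 1/31536 ≈ 3.1710e-5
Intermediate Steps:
s(z, p) = 1/219
W(V) = V**2
s(-78, 39)/W(-12) = 1/(219*((-12)**2)) = (1/219)/144 = (1/219)*(1/144) = 1/31536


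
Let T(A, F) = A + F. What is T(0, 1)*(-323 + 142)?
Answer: -181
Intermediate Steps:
T(0, 1)*(-323 + 142) = (0 + 1)*(-323 + 142) = 1*(-181) = -181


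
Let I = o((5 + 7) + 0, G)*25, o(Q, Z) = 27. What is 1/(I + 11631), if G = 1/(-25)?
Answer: 1/12306 ≈ 8.1261e-5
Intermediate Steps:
G = -1/25 ≈ -0.040000
I = 675 (I = 27*25 = 675)
1/(I + 11631) = 1/(675 + 11631) = 1/12306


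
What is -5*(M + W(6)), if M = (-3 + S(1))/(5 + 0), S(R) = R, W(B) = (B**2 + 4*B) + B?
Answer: -328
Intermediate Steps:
W(B) = B**2 + 5*B
M = -2/5 (M = (-3 + 1)/(5 + 0) = -2/5 ≈ -0.40000)
-5*(M + W(6)) = -5*(-2/5 + 6*(5 + 6)) = -5*(-2/5 + 6*11) = -5*(-2/5 + 66) = -5*328/5 = -328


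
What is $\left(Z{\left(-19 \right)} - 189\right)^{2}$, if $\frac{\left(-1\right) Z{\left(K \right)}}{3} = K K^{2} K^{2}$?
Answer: $55176788459664$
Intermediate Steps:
$Z{\left(K \right)} = - 3 K^{5}$ ($Z{\left(K \right)} = - 3 K K^{2} K^{2} = - 3 K^{3} K^{2} = - 3 K^{5}$)
$\left(Z{\left(-19 \right)} - 189\right)^{2} = \left(- 3 \left(-19\right)^{5} - 189\right)^{2} = \left(\left(-3\right) \left(-2476099\right) - 189\right)^{2} = \left(7428297 - 189\right)^{2} = 7428108^{2} = 55176788459664$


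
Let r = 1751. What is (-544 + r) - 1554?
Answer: -347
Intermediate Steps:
(-544 + r) - 1554 = (-544 + 1751) - 1554 = 1207 - 1554 = -347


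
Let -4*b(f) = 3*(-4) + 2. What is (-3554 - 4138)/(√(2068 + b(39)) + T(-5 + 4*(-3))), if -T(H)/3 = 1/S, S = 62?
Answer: -1430712/7958993 - 14784024*√8282/7958993 ≈ -169.22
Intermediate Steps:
b(f) = 5/2 (b(f) = -(3*(-4) + 2)/4 = -(-12 + 2)/4 = -¼*(-10) = 5/2)
T(H) = -3/62
(-3554 - 4138)/(√(2068 + b(39)) + T(-5 + 4*(-3))) = (-3554 - 4138)/(√(2068 + 5/2) - 3/62) = -7692/(√(4141/2) - 3/62) = -7692/(√8282/2 - 3/62) = -7692/(-3/62 + √8282/2)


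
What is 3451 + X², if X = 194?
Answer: 41087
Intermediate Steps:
3451 + X² = 3451 + 194² = 3451 + 37636 = 41087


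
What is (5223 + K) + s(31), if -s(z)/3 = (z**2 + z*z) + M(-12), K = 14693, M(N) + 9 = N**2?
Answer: 13745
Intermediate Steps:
M(N) = -9 + N**2
s(z) = -405 - 6*z**2 (s(z) = -3*((z**2 + z*z) + (-9 + (-12)**2)) = -3*((z**2 + z**2) + (-9 + 144)) = -3*(2*z**2 + 135) = -3*(135 + 2*z**2) = -405 - 6*z**2)
(5223 + K) + s(31) = (5223 + 14693) + (-405 - 6*31**2) = 19916 + (-405 - 6*961) = 19916 + (-405 - 5766) = 19916 - 6171 = 13745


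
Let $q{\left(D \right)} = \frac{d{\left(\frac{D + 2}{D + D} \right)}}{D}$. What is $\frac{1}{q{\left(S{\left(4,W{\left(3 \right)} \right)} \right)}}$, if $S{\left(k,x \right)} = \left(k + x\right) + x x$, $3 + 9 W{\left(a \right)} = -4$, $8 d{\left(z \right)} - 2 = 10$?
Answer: $\frac{620}{243} \approx 2.5514$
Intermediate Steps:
$d{\left(z \right)} = \frac{3}{2}$ ($d{\left(z \right)} = \frac{1}{4} + \frac{1}{8} \cdot 10 = \frac{1}{4} + \frac{5}{4} = \frac{3}{2}$)
$W{\left(a \right)} = - \frac{7}{9}$ ($W{\left(a \right)} = - \frac{1}{3} + \frac{1}{9} \left(-4\right) = - \frac{1}{3} - \frac{4}{9} = - \frac{7}{9}$)
$S{\left(k,x \right)} = k + x + x^{2}$ ($S{\left(k,x \right)} = \left(k + x\right) + x^{2} = k + x + x^{2}$)
$q{\left(D \right)} = \frac{3}{2 D}$
$\frac{1}{q{\left(S{\left(4,W{\left(3 \right)} \right)} \right)}} = \frac{1}{\frac{3}{2} \frac{1}{4 - \frac{7}{9} + \left(- \frac{7}{9}\right)^{2}}} = \frac{1}{\frac{3}{2} \frac{1}{4 - \frac{7}{9} + \frac{49}{81}}} = \frac{1}{\frac{3}{2} \frac{1}{\frac{310}{81}}} = \frac{1}{\frac{3}{2} \cdot \frac{81}{310}} = \frac{1}{\frac{243}{620}} = \frac{620}{243}$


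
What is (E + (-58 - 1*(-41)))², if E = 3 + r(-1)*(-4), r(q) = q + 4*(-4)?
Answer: 2916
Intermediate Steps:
r(q) = -16 + q (r(q) = q - 16 = -16 + q)
E = 71 (E = 3 + (-16 - 1)*(-4) = 3 - 17*(-4) = 3 + 68 = 71)
(E + (-58 - 1*(-41)))² = (71 + (-58 - 1*(-41)))² = (71 + (-58 + 41))² = (71 - 17)² = 54² = 2916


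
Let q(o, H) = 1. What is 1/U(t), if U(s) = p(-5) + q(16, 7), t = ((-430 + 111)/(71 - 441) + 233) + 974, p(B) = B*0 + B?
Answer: -1/4 ≈ -0.25000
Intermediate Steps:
p(B) = B (p(B) = 0 + B = B)
t = 446909/370 (t = (-319/(-370) + 233) + 974 = (-319*(-1/370) + 233) + 974 = (319/370 + 233) + 974 = 86529/370 + 974 = 446909/370 ≈ 1207.9)
U(s) = -4 (U(s) = -5 + 1 = -4)
1/U(t) = 1/(-4) = -1/4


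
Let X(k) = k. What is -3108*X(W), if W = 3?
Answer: -9324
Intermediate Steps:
-3108*X(W) = -3108*3 = -9324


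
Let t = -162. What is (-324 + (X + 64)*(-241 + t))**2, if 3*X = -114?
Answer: 116683204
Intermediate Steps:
X = -38 (X = (1/3)*(-114) = -38)
(-324 + (X + 64)*(-241 + t))**2 = (-324 + (-38 + 64)*(-241 - 162))**2 = (-324 + 26*(-403))**2 = (-324 - 10478)**2 = (-10802)**2 = 116683204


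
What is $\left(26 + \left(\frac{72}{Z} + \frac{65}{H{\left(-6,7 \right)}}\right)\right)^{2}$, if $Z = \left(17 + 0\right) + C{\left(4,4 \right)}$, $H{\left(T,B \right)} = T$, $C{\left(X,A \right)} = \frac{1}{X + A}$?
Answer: $\frac{253541929}{675684} \approx 375.24$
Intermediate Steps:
$C{\left(X,A \right)} = \frac{1}{A + X}$
$Z = \frac{137}{8}$ ($Z = \left(17 + 0\right) + \frac{1}{4 + 4} = 17 + \frac{1}{8} = \frac{137}{8} \approx 17.125$)
$\left(26 + \left(\frac{72}{Z} + \frac{65}{H{\left(-6,7 \right)}}\right)\right)^{2} = \left(26 + \left(\frac{72}{\frac{137}{8}} + \frac{65}{-6}\right)\right)^{2} = \left(26 + \left(72 \cdot \frac{8}{137} + 65 \left(- \frac{1}{6}\right)\right)\right)^{2} = \left(26 + \left(\frac{576}{137} - \frac{65}{6}\right)\right)^{2} = \left(26 - \frac{5449}{822}\right)^{2} = \left(\frac{15923}{822}\right)^{2} = \frac{253541929}{675684}$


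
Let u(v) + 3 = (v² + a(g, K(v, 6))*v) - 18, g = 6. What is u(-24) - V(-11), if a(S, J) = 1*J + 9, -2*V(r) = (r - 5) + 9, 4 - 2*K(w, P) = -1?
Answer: 551/2 ≈ 275.50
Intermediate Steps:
K(w, P) = 5/2 (K(w, P) = 2 - ½*(-1) = 2 + ½ = 5/2)
V(r) = -2 - r/2 (V(r) = -((r - 5) + 9)/2 = -((-5 + r) + 9)/2 = -(4 + r)/2 = -2 - r/2)
a(S, J) = 9 + J (a(S, J) = J + 9 = 9 + J)
u(v) = -21 + v² + 23*v/2 (u(v) = -3 + ((v² + (9 + 5/2)*v) - 18) = -3 + ((v² + 23*v/2) - 18) = -3 + (-18 + v² + 23*v/2) = -21 + v² + 23*v/2)
u(-24) - V(-11) = (-21 + (-24)² + (23/2)*(-24)) - (-2 - ½*(-11)) = (-21 + 576 - 276) - (-2 + 11/2) = 279 - 1*7/2 = 279 - 7/2 = 551/2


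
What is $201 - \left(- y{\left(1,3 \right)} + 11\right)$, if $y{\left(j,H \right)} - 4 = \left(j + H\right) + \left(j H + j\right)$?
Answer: $202$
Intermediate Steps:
$y{\left(j,H \right)} = 4 + H + 2 j + H j$ ($y{\left(j,H \right)} = 4 + \left(\left(j + H\right) + \left(j H + j\right)\right) = 4 + \left(\left(H + j\right) + \left(H j + j\right)\right) = 4 + \left(\left(H + j\right) + \left(j + H j\right)\right) = 4 + \left(H + 2 j + H j\right) = 4 + H + 2 j + H j$)
$201 - \left(- y{\left(1,3 \right)} + 11\right) = 201 - \left(- (4 + 3 + 2 \cdot 1 + 3 \cdot 1) + 11\right) = 201 - \left(- (4 + 3 + 2 + 3) + 11\right) = 201 - \left(\left(-1\right) 12 + 11\right) = 201 - \left(-12 + 11\right) = 201 - -1 = 201 + 1 = 202$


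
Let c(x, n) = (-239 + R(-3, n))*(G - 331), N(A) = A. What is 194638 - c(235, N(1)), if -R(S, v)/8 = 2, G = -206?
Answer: 57703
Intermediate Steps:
R(S, v) = -16 (R(S, v) = -8*2 = -16)
c(x, n) = 136935 (c(x, n) = (-239 - 16)*(-206 - 331) = -255*(-537) = 136935)
194638 - c(235, N(1)) = 194638 - 1*136935 = 194638 - 136935 = 57703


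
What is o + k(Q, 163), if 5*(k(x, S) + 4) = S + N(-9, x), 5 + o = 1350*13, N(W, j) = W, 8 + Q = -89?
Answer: 87859/5 ≈ 17572.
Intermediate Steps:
Q = -97 (Q = -8 - 89 = -97)
o = 17545 (o = -5 + 1350*13 = -5 + 17550 = 17545)
k(x, S) = -29/5 + S/5 (k(x, S) = -4 + (S - 9)/5 = -4 + (-9 + S)/5 = -4 + (-9/5 + S/5) = -29/5 + S/5)
o + k(Q, 163) = 17545 + (-29/5 + (⅕)*163) = 17545 + (-29/5 + 163/5) = 17545 + 134/5 = 87859/5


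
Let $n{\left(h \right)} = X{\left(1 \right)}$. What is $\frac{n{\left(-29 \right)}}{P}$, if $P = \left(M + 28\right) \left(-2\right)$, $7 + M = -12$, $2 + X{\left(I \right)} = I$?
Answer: $\frac{1}{18} \approx 0.055556$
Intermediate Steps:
$X{\left(I \right)} = -2 + I$
$M = -19$ ($M = -7 - 12 = -19$)
$n{\left(h \right)} = -1$ ($n{\left(h \right)} = -2 + 1 = -1$)
$P = -18$ ($P = \left(-19 + 28\right) \left(-2\right) = 9 \left(-2\right) = -18$)
$\frac{n{\left(-29 \right)}}{P} = - \frac{1}{-18} = \left(-1\right) \left(- \frac{1}{18}\right) = \frac{1}{18}$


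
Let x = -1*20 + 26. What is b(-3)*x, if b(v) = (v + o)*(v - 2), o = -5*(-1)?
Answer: -60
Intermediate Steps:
o = 5
x = 6 (x = -20 + 26 = 6)
b(v) = (-2 + v)*(5 + v) (b(v) = (v + 5)*(v - 2) = (5 + v)*(-2 + v) = (-2 + v)*(5 + v))
b(-3)*x = (-10 + (-3)² + 3*(-3))*6 = (-10 + 9 - 9)*6 = -10*6 = -60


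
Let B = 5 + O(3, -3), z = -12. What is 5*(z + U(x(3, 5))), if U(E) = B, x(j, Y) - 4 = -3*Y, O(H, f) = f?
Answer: -50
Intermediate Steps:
x(j, Y) = 4 - 3*Y
B = 2 (B = 5 - 3 = 2)
U(E) = 2
5*(z + U(x(3, 5))) = 5*(-12 + 2) = 5*(-10) = -50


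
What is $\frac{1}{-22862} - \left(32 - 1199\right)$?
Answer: $\frac{26679953}{22862} \approx 1167.0$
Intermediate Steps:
$\frac{1}{-22862} - \left(32 - 1199\right) = - \frac{1}{22862} - \left(32 - 1199\right) = - \frac{1}{22862} - -1167 = - \frac{1}{22862} + 1167 = \frac{26679953}{22862}$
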